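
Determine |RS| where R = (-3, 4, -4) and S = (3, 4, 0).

d = √[(x₂-x₁)² + (y₂-y₁)² + (z₂-z₁)²]
  = √[6² + 0² + 4²]
  = √[36 + 0 + 16]
  = √52
  ≈ 7.211

7.211


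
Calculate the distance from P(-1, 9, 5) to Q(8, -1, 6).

d = √[(x₂-x₁)² + (y₂-y₁)² + (z₂-z₁)²]
  = √[9² + (-10)² + 1²]
  = √[81 + 100 + 1]
  = √182
  ≈ 13.49

13.49


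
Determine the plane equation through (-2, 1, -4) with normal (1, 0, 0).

The plane through P with normal n = (a, b, c) satisfies n·(r - P) = 0,
i.e. ax + by + cz = a·x₀ + b·y₀ + c·z₀.
d = 1·(-2) + 0·1 + 0·(-4)
  = -2 + 0 + 0
  = -2
Equation: x = -2

x = -2


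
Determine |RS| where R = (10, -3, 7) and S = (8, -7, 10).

d = √[(x₂-x₁)² + (y₂-y₁)² + (z₂-z₁)²]
  = √[(-2)² + (-4)² + 3²]
  = √[4 + 16 + 9]
  = √29
  ≈ 5.385

5.385


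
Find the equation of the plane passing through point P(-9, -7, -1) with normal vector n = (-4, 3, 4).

The plane through P with normal n = (a, b, c) satisfies n·(r - P) = 0,
i.e. ax + by + cz = a·x₀ + b·y₀ + c·z₀.
d = (-4)·(-9) + 3·(-7) + 4·(-1)
  = 36 - 21 - 4
  = 11
Equation: -4x + 3y + 4z = 11

-4x + 3y + 4z = 11


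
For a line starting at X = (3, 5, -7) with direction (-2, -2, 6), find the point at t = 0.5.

P(t) = X + t·d
  = (3 + (-2)·0.5, 5 + (-2)·0.5, -7 + 6·0.5)
  = (3 - 1, 5 - 1, -7 + 3)
  = (2, 4, -4)

(2, 4, -4)


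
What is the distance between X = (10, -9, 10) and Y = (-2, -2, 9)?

d = √[(x₂-x₁)² + (y₂-y₁)² + (z₂-z₁)²]
  = √[(-12)² + 7² + (-1)²]
  = √[144 + 49 + 1]
  = √194
  ≈ 13.93

13.93


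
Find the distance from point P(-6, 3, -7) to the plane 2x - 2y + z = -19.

distance = |a·x₀ + b·y₀ + c·z₀ - d| / √(a² + b² + c²)
  = |2·(-6) + (-2)·3 + 1·(-7) - (-19)| / √(2² + (-2)² + 1²)
  = |-12 - 6 - 7 + 19| / √(4 + 4 + 1)
  = |-6| / √9
  = 6 / 3
  ≈ 2

2


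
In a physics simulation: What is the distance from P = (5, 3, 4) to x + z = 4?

distance = |a·x₀ + b·y₀ + c·z₀ - d| / √(a² + b² + c²)
  = |1·5 + 0·3 + 1·4 - 4| / √(1² + 0² + 1²)
  = |5 + 0 + 4 - 4| / √(1 + 0 + 1)
  = |5| / √2
  = 5 / 1.414
  ≈ 3.536

3.536


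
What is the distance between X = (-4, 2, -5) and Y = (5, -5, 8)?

d = √[(x₂-x₁)² + (y₂-y₁)² + (z₂-z₁)²]
  = √[9² + (-7)² + 13²]
  = √[81 + 49 + 169]
  = √299
  ≈ 17.29

17.29


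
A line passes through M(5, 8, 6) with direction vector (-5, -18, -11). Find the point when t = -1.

P(t) = M + t·d
  = (5 + (-5)·(-1), 8 + (-18)·(-1), 6 + (-11)·(-1))
  = (5 + 5, 8 + 18, 6 + 11)
  = (10, 26, 17)

(10, 26, 17)


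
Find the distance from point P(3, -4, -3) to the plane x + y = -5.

distance = |a·x₀ + b·y₀ + c·z₀ - d| / √(a² + b² + c²)
  = |1·3 + 1·(-4) + 0·(-3) - (-5)| / √(1² + 1² + 0²)
  = |3 - 4 + 0 + 5| / √(1 + 1 + 0)
  = |4| / √2
  = 4 / 1.414
  ≈ 2.828

2.828


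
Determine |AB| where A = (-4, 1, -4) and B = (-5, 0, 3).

d = √[(x₂-x₁)² + (y₂-y₁)² + (z₂-z₁)²]
  = √[(-1)² + (-1)² + 7²]
  = √[1 + 1 + 49]
  = √51
  ≈ 7.141

7.141


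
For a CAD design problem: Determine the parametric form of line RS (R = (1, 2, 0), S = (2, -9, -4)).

Direction vector d = S - R = (2 - 1, -9 - 2, -4 + 0) = (1, -11, -4)
Parametric form r = R + t·d:
x = 1 + t, y = 2 - 11t, z = 0 - 4t

x = 1 + t, y = 2 - 11t, z = 0 - 4t


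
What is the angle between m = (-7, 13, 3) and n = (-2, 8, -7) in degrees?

m·n = (-7)·(-2) + 13·8 + 3·(-7) = 14 + 104 - 21 = 97
|m| = √((-7)² + 13² + 3²) = √227 ≈ 15.07
|n| = √((-2)² + 8² + (-7)²) = √117 ≈ 10.82
cos θ = (m·n)/(|m||n|) = 97/(15.07·10.82) ≈ 0.5952
θ = arccos(0.5952) ≈ 53.47°

53.47°


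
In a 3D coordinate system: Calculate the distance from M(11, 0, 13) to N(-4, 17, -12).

d = √[(x₂-x₁)² + (y₂-y₁)² + (z₂-z₁)²]
  = √[(-15)² + 17² + (-25)²]
  = √[225 + 289 + 625]
  = √1139
  ≈ 33.75

33.75


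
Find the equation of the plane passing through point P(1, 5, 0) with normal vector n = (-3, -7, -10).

The plane through P with normal n = (a, b, c) satisfies n·(r - P) = 0,
i.e. ax + by + cz = a·x₀ + b·y₀ + c·z₀.
d = (-3)·1 + (-7)·5 + (-10)·0
  = -3 - 35 + 0
  = -38
Equation: -3x - 7y - 10z = -38

-3x - 7y - 10z = -38


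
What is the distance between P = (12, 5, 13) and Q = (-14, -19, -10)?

d = √[(x₂-x₁)² + (y₂-y₁)² + (z₂-z₁)²]
  = √[(-26)² + (-24)² + (-23)²]
  = √[676 + 576 + 529]
  = √1781
  ≈ 42.2

42.2


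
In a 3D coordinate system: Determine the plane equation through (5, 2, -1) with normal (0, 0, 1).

The plane through P with normal n = (a, b, c) satisfies n·(r - P) = 0,
i.e. ax + by + cz = a·x₀ + b·y₀ + c·z₀.
d = 0·5 + 0·2 + 1·(-1)
  = 0 + 0 - 1
  = -1
Equation: z = -1

z = -1


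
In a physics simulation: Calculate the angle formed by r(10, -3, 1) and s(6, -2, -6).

r·s = 10·6 + (-3)·(-2) + 1·(-6) = 60 + 6 - 6 = 60
|r| = √(10² + (-3)² + 1²) = √110 ≈ 10.49
|s| = √(6² + (-2)² + (-6)²) = √76 ≈ 8.718
cos θ = (r·s)/(|r||s|) = 60/(10.49·8.718) ≈ 0.6562
θ = arccos(0.6562) ≈ 48.99°

48.99°


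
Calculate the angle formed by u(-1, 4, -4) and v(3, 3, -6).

u·v = (-1)·3 + 4·3 + (-4)·(-6) = -3 + 12 + 24 = 33
|u| = √((-1)² + 4² + (-4)²) = √33 ≈ 5.745
|v| = √(3² + 3² + (-6)²) = √54 ≈ 7.348
cos θ = (u·v)/(|u||v|) = 33/(5.745·7.348) ≈ 0.7817
θ = arccos(0.7817) ≈ 38.58°

38.58°


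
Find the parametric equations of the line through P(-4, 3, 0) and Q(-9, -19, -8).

Direction vector d = Q - P = (-9 + 4, -19 - 3, -8 + 0) = (-5, -22, -8)
Parametric form r = P + t·d:
x = -4 - 5t, y = 3 - 22t, z = 0 - 8t

x = -4 - 5t, y = 3 - 22t, z = 0 - 8t


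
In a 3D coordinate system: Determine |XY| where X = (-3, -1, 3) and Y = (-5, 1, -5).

d = √[(x₂-x₁)² + (y₂-y₁)² + (z₂-z₁)²]
  = √[(-2)² + 2² + (-8)²]
  = √[4 + 4 + 64]
  = √72
  ≈ 8.485

8.485


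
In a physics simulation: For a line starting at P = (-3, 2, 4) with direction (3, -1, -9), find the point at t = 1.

P(t) = P + t·d
  = (-3 + 3·1, 2 + (-1)·1, 4 + (-9)·1)
  = (-3 + 3, 2 - 1, 4 - 9)
  = (0, 1, -5)

(0, 1, -5)


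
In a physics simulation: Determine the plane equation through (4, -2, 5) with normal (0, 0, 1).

The plane through P with normal n = (a, b, c) satisfies n·(r - P) = 0,
i.e. ax + by + cz = a·x₀ + b·y₀ + c·z₀.
d = 0·4 + 0·(-2) + 1·5
  = 0 + 0 + 5
  = 5
Equation: z = 5

z = 5


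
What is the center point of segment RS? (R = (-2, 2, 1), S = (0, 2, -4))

M = ((x₁+x₂)/2, (y₁+y₂)/2, (z₁+z₂)/2)
  = ((-2 + 0)/2, (2 + 2)/2, (1 - 4)/2)
  = (-2/2, 4/2, -3/2)
  = (-1, 2, -1.5)

(-1, 2, -1.5)


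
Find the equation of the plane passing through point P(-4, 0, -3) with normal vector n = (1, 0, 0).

The plane through P with normal n = (a, b, c) satisfies n·(r - P) = 0,
i.e. ax + by + cz = a·x₀ + b·y₀ + c·z₀.
d = 1·(-4) + 0·0 + 0·(-3)
  = -4 + 0 + 0
  = -4
Equation: x = -4

x = -4


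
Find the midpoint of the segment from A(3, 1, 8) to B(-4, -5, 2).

M = ((x₁+x₂)/2, (y₁+y₂)/2, (z₁+z₂)/2)
  = ((3 - 4)/2, (1 - 5)/2, (8 + 2)/2)
  = (-1/2, -4/2, 10/2)
  = (-0.5, -2, 5)

(-0.5, -2, 5)


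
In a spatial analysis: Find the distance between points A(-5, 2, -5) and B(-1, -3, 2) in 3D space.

d = √[(x₂-x₁)² + (y₂-y₁)² + (z₂-z₁)²]
  = √[4² + (-5)² + 7²]
  = √[16 + 25 + 49]
  = √90
  ≈ 9.487

9.487


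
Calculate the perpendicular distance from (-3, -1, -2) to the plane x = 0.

distance = |a·x₀ + b·y₀ + c·z₀ - d| / √(a² + b² + c²)
  = |1·(-3) + 0·(-1) + 0·(-2) - 0| / √(1² + 0² + 0²)
  = |-3 + 0 + 0 + 0| / √(1 + 0 + 0)
  = |-3| / √1
  = 3 / 1
  ≈ 3

3


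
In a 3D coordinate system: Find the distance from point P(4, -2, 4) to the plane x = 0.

distance = |a·x₀ + b·y₀ + c·z₀ - d| / √(a² + b² + c²)
  = |1·4 + 0·(-2) + 0·4 - 0| / √(1² + 0² + 0²)
  = |4 + 0 + 0 + 0| / √(1 + 0 + 0)
  = |4| / √1
  = 4 / 1
  ≈ 4

4


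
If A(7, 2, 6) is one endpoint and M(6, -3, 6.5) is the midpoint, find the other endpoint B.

B = 2M - A
  = (2·6 - 7, 2·(-3) - 2, 2·6.5 - 6)
  = (12 - 7, -6 - 2, 13 - 6)
  = (5, -8, 7)

(5, -8, 7)


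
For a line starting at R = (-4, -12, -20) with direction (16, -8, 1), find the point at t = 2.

P(t) = R + t·d
  = (-4 + 16·2, -12 + (-8)·2, -20 + 1·2)
  = (-4 + 32, -12 - 16, -20 + 2)
  = (28, -28, -18)

(28, -28, -18)


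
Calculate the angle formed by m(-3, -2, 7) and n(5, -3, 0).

m·n = (-3)·5 + (-2)·(-3) + 7·0 = -15 + 6 + 0 = -9
|m| = √((-3)² + (-2)² + 7²) = √62 ≈ 7.874
|n| = √(5² + (-3)² + 0²) = √34 ≈ 5.831
cos θ = (m·n)/(|m||n|) = -9/(7.874·5.831) ≈ -0.196
θ = arccos(-0.196) ≈ 101.3°

101.3°


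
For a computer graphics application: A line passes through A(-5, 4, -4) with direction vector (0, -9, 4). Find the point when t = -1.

P(t) = A + t·d
  = (-5 + 0·(-1), 4 + (-9)·(-1), -4 + 4·(-1))
  = (-5 + 0, 4 + 9, -4 - 4)
  = (-5, 13, -8)

(-5, 13, -8)


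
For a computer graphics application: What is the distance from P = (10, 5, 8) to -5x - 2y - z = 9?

distance = |a·x₀ + b·y₀ + c·z₀ - d| / √(a² + b² + c²)
  = |(-5)·10 + (-2)·5 + (-1)·8 - 9| / √((-5)² + (-2)² + (-1)²)
  = |-50 - 10 - 8 - 9| / √(25 + 4 + 1)
  = |-77| / √30
  = 77 / 5.477
  ≈ 14.06

14.06


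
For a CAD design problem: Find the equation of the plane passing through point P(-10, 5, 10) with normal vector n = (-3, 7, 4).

The plane through P with normal n = (a, b, c) satisfies n·(r - P) = 0,
i.e. ax + by + cz = a·x₀ + b·y₀ + c·z₀.
d = (-3)·(-10) + 7·5 + 4·10
  = 30 + 35 + 40
  = 105
Equation: -3x + 7y + 4z = 105

-3x + 7y + 4z = 105


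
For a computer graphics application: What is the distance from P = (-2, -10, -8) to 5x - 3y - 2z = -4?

distance = |a·x₀ + b·y₀ + c·z₀ - d| / √(a² + b² + c²)
  = |5·(-2) + (-3)·(-10) + (-2)·(-8) - (-4)| / √(5² + (-3)² + (-2)²)
  = |-10 + 30 + 16 + 4| / √(25 + 9 + 4)
  = |40| / √38
  = 40 / 6.164
  ≈ 6.489

6.489


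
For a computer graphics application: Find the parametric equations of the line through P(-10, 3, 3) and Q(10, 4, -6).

Direction vector d = Q - P = (10 + 10, 4 - 3, -6 - 3) = (20, 1, -9)
Parametric form r = P + t·d:
x = -10 + 20t, y = 3 + t, z = 3 - 9t

x = -10 + 20t, y = 3 + t, z = 3 - 9t


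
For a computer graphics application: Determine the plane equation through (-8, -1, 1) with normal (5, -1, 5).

The plane through P with normal n = (a, b, c) satisfies n·(r - P) = 0,
i.e. ax + by + cz = a·x₀ + b·y₀ + c·z₀.
d = 5·(-8) + (-1)·(-1) + 5·1
  = -40 + 1 + 5
  = -34
Equation: 5x - y + 5z = -34

5x - y + 5z = -34


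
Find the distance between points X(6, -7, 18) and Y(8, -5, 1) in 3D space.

d = √[(x₂-x₁)² + (y₂-y₁)² + (z₂-z₁)²]
  = √[2² + 2² + (-17)²]
  = √[4 + 4 + 289]
  = √297
  ≈ 17.23

17.23


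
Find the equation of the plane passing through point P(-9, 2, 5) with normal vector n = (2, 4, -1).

The plane through P with normal n = (a, b, c) satisfies n·(r - P) = 0,
i.e. ax + by + cz = a·x₀ + b·y₀ + c·z₀.
d = 2·(-9) + 4·2 + (-1)·5
  = -18 + 8 - 5
  = -15
Equation: 2x + 4y - z = -15

2x + 4y - z = -15


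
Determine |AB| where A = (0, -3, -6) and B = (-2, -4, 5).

d = √[(x₂-x₁)² + (y₂-y₁)² + (z₂-z₁)²]
  = √[(-2)² + (-1)² + 11²]
  = √[4 + 1 + 121]
  = √126
  ≈ 11.22

11.22


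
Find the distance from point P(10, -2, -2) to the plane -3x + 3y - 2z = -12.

distance = |a·x₀ + b·y₀ + c·z₀ - d| / √(a² + b² + c²)
  = |(-3)·10 + 3·(-2) + (-2)·(-2) - (-12)| / √((-3)² + 3² + (-2)²)
  = |-30 - 6 + 4 + 12| / √(9 + 9 + 4)
  = |-20| / √22
  = 20 / 4.69
  ≈ 4.264

4.264


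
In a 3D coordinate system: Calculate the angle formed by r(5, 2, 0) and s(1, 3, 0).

r·s = 5·1 + 2·3 + 0·0 = 5 + 6 + 0 = 11
|r| = √(5² + 2² + 0²) = √29 ≈ 5.385
|s| = √(1² + 3² + 0²) = √10 ≈ 3.162
cos θ = (r·s)/(|r||s|) = 11/(5.385·3.162) ≈ 0.6459
θ = arccos(0.6459) ≈ 49.76°

49.76°


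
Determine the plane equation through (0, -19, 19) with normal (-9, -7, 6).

The plane through P with normal n = (a, b, c) satisfies n·(r - P) = 0,
i.e. ax + by + cz = a·x₀ + b·y₀ + c·z₀.
d = (-9)·0 + (-7)·(-19) + 6·19
  = 0 + 133 + 114
  = 247
Equation: -9x - 7y + 6z = 247

-9x - 7y + 6z = 247


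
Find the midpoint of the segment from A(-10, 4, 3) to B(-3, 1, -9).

M = ((x₁+x₂)/2, (y₁+y₂)/2, (z₁+z₂)/2)
  = ((-10 - 3)/2, (4 + 1)/2, (3 - 9)/2)
  = (-13/2, 5/2, -6/2)
  = (-6.5, 2.5, -3)

(-6.5, 2.5, -3)


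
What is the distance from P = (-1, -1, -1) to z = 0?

distance = |a·x₀ + b·y₀ + c·z₀ - d| / √(a² + b² + c²)
  = |0·(-1) + 0·(-1) + 1·(-1) - 0| / √(0² + 0² + 1²)
  = |0 + 0 - 1 + 0| / √(0 + 0 + 1)
  = |-1| / √1
  = 1 / 1
  ≈ 1

1


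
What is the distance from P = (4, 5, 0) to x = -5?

distance = |a·x₀ + b·y₀ + c·z₀ - d| / √(a² + b² + c²)
  = |1·4 + 0·5 + 0·0 - (-5)| / √(1² + 0² + 0²)
  = |4 + 0 + 0 + 5| / √(1 + 0 + 0)
  = |9| / √1
  = 9 / 1
  ≈ 9

9


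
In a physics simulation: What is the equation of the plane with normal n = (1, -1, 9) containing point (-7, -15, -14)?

The plane through P with normal n = (a, b, c) satisfies n·(r - P) = 0,
i.e. ax + by + cz = a·x₀ + b·y₀ + c·z₀.
d = 1·(-7) + (-1)·(-15) + 9·(-14)
  = -7 + 15 - 126
  = -118
Equation: x - y + 9z = -118

x - y + 9z = -118


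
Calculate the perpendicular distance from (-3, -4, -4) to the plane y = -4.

distance = |a·x₀ + b·y₀ + c·z₀ - d| / √(a² + b² + c²)
  = |0·(-3) + 1·(-4) + 0·(-4) - (-4)| / √(0² + 1² + 0²)
  = |0 - 4 + 0 + 4| / √(0 + 1 + 0)
  = |0| / √1
  = 0 / 1
  ≈ 0

0


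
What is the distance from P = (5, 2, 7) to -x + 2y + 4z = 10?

distance = |a·x₀ + b·y₀ + c·z₀ - d| / √(a² + b² + c²)
  = |(-1)·5 + 2·2 + 4·7 - 10| / √((-1)² + 2² + 4²)
  = |-5 + 4 + 28 - 10| / √(1 + 4 + 16)
  = |17| / √21
  = 17 / 4.583
  ≈ 3.71

3.71


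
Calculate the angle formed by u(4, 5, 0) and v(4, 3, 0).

u·v = 4·4 + 5·3 + 0·0 = 16 + 15 + 0 = 31
|u| = √(4² + 5² + 0²) = √41 ≈ 6.403
|v| = √(4² + 3² + 0²) = √25 ≈ 5
cos θ = (u·v)/(|u||v|) = 31/(6.403·5) ≈ 0.9683
θ = arccos(0.9683) ≈ 14.47°

14.47°


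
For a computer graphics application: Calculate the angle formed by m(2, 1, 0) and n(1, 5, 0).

m·n = 2·1 + 1·5 + 0·0 = 2 + 5 + 0 = 7
|m| = √(2² + 1² + 0²) = √5 ≈ 2.236
|n| = √(1² + 5² + 0²) = √26 ≈ 5.099
cos θ = (m·n)/(|m||n|) = 7/(2.236·5.099) ≈ 0.6139
θ = arccos(0.6139) ≈ 52.13°

52.13°


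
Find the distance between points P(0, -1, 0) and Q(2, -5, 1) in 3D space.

d = √[(x₂-x₁)² + (y₂-y₁)² + (z₂-z₁)²]
  = √[2² + (-4)² + 1²]
  = √[4 + 16 + 1]
  = √21
  ≈ 4.583

4.583


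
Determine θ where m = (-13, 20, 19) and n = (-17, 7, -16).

m·n = (-13)·(-17) + 20·7 + 19·(-16) = 221 + 140 - 304 = 57
|m| = √((-13)² + 20² + 19²) = √930 ≈ 30.5
|n| = √((-17)² + 7² + (-16)²) = √594 ≈ 24.37
cos θ = (m·n)/(|m||n|) = 57/(30.5·24.37) ≈ 0.07669
θ = arccos(0.07669) ≈ 85.6°

85.6°


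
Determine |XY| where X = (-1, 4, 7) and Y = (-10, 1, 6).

d = √[(x₂-x₁)² + (y₂-y₁)² + (z₂-z₁)²]
  = √[(-9)² + (-3)² + (-1)²]
  = √[81 + 9 + 1]
  = √91
  ≈ 9.539

9.539


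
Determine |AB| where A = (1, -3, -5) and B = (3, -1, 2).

d = √[(x₂-x₁)² + (y₂-y₁)² + (z₂-z₁)²]
  = √[2² + 2² + 7²]
  = √[4 + 4 + 49]
  = √57
  ≈ 7.55

7.55


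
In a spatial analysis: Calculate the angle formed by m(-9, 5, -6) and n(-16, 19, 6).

m·n = (-9)·(-16) + 5·19 + (-6)·6 = 144 + 95 - 36 = 203
|m| = √((-9)² + 5² + (-6)²) = √142 ≈ 11.92
|n| = √((-16)² + 19² + 6²) = √653 ≈ 25.55
cos θ = (m·n)/(|m||n|) = 203/(11.92·25.55) ≈ 0.6666
θ = arccos(0.6666) ≈ 48.19°

48.19°


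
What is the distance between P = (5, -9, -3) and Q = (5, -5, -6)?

d = √[(x₂-x₁)² + (y₂-y₁)² + (z₂-z₁)²]
  = √[0² + 4² + (-3)²]
  = √[0 + 16 + 9]
  = √25
  ≈ 5

5


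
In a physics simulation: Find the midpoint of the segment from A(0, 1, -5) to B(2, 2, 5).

M = ((x₁+x₂)/2, (y₁+y₂)/2, (z₁+z₂)/2)
  = ((0 + 2)/2, (1 + 2)/2, (-5 + 5)/2)
  = (2/2, 3/2, 0/2)
  = (1, 1.5, 0)

(1, 1.5, 0)


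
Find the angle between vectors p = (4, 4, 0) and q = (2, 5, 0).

p·q = 4·2 + 4·5 + 0·0 = 8 + 20 + 0 = 28
|p| = √(4² + 4² + 0²) = √32 ≈ 5.657
|q| = √(2² + 5² + 0²) = √29 ≈ 5.385
cos θ = (p·q)/(|p||q|) = 28/(5.657·5.385) ≈ 0.9191
θ = arccos(0.9191) ≈ 23.2°

23.2°


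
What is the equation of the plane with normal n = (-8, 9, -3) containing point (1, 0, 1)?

The plane through P with normal n = (a, b, c) satisfies n·(r - P) = 0,
i.e. ax + by + cz = a·x₀ + b·y₀ + c·z₀.
d = (-8)·1 + 9·0 + (-3)·1
  = -8 + 0 - 3
  = -11
Equation: -8x + 9y - 3z = -11

-8x + 9y - 3z = -11


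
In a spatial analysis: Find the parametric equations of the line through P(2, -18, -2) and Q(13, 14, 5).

Direction vector d = Q - P = (13 - 2, 14 + 18, 5 + 2) = (11, 32, 7)
Parametric form r = P + t·d:
x = 2 + 11t, y = -18 + 32t, z = -2 + 7t

x = 2 + 11t, y = -18 + 32t, z = -2 + 7t


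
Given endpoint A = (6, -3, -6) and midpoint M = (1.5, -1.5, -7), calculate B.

B = 2M - A
  = (2·1.5 - 6, 2·(-1.5) - (-3), 2·(-7) - (-6))
  = (3 - 6, -3 + 3, -14 + 6)
  = (-3, 0, -8)

(-3, 0, -8)


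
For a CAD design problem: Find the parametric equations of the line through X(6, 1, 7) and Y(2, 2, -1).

Direction vector d = Y - X = (2 - 6, 2 - 1, -1 - 7) = (-4, 1, -8)
Parametric form r = X + t·d:
x = 6 - 4t, y = 1 + t, z = 7 - 8t

x = 6 - 4t, y = 1 + t, z = 7 - 8t


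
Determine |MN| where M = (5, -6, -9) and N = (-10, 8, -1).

d = √[(x₂-x₁)² + (y₂-y₁)² + (z₂-z₁)²]
  = √[(-15)² + 14² + 8²]
  = √[225 + 196 + 64]
  = √485
  ≈ 22.02

22.02


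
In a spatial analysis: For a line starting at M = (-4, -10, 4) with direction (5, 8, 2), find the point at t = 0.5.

P(t) = M + t·d
  = (-4 + 5·0.5, -10 + 8·0.5, 4 + 2·0.5)
  = (-4 + 2.5, -10 + 4, 4 + 1)
  = (-1.5, -6, 5)

(-1.5, -6, 5)


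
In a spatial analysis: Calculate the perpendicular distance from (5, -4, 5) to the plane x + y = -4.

distance = |a·x₀ + b·y₀ + c·z₀ - d| / √(a² + b² + c²)
  = |1·5 + 1·(-4) + 0·5 - (-4)| / √(1² + 1² + 0²)
  = |5 - 4 + 0 + 4| / √(1 + 1 + 0)
  = |5| / √2
  = 5 / 1.414
  ≈ 3.536

3.536


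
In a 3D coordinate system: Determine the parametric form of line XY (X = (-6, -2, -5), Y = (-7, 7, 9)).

Direction vector d = Y - X = (-7 + 6, 7 + 2, 9 + 5) = (-1, 9, 14)
Parametric form r = X + t·d:
x = -6 - t, y = -2 + 9t, z = -5 + 14t

x = -6 - t, y = -2 + 9t, z = -5 + 14t


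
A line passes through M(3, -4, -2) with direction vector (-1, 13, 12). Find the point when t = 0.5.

P(t) = M + t·d
  = (3 + (-1)·0.5, -4 + 13·0.5, -2 + 12·0.5)
  = (3 - 0.5, -4 + 6.5, -2 + 6)
  = (2.5, 2.5, 4)

(2.5, 2.5, 4)


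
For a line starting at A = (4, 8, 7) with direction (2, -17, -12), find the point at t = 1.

P(t) = A + t·d
  = (4 + 2·1, 8 + (-17)·1, 7 + (-12)·1)
  = (4 + 2, 8 - 17, 7 - 12)
  = (6, -9, -5)

(6, -9, -5)


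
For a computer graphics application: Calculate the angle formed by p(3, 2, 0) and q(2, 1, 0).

p·q = 3·2 + 2·1 + 0·0 = 6 + 2 + 0 = 8
|p| = √(3² + 2² + 0²) = √13 ≈ 3.606
|q| = √(2² + 1² + 0²) = √5 ≈ 2.236
cos θ = (p·q)/(|p||q|) = 8/(3.606·2.236) ≈ 0.9923
θ = arccos(0.9923) ≈ 7.125°

7.125°


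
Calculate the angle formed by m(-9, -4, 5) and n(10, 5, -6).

m·n = (-9)·10 + (-4)·5 + 5·(-6) = -90 - 20 - 30 = -140
|m| = √((-9)² + (-4)² + 5²) = √122 ≈ 11.05
|n| = √(10² + 5² + (-6)²) = √161 ≈ 12.69
cos θ = (m·n)/(|m||n|) = -140/(11.05·12.69) ≈ -0.9989
θ = arccos(-0.9989) ≈ 177.3°

177.3°


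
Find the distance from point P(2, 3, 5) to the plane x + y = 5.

distance = |a·x₀ + b·y₀ + c·z₀ - d| / √(a² + b² + c²)
  = |1·2 + 1·3 + 0·5 - 5| / √(1² + 1² + 0²)
  = |2 + 3 + 0 - 5| / √(1 + 1 + 0)
  = |0| / √2
  = 0 / 1.414
  ≈ 0

0


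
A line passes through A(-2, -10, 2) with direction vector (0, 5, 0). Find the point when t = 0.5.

P(t) = A + t·d
  = (-2 + 0·0.5, -10 + 5·0.5, 2 + 0·0.5)
  = (-2 + 0, -10 + 2.5, 2 + 0)
  = (-2, -7.5, 2)

(-2, -7.5, 2)


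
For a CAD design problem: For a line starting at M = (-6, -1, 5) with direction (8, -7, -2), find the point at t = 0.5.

P(t) = M + t·d
  = (-6 + 8·0.5, -1 + (-7)·0.5, 5 + (-2)·0.5)
  = (-6 + 4, -1 - 3.5, 5 - 1)
  = (-2, -4.5, 4)

(-2, -4.5, 4)


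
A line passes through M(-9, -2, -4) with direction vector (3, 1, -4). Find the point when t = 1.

P(t) = M + t·d
  = (-9 + 3·1, -2 + 1·1, -4 + (-4)·1)
  = (-9 + 3, -2 + 1, -4 - 4)
  = (-6, -1, -8)

(-6, -1, -8)


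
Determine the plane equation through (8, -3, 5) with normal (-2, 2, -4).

The plane through P with normal n = (a, b, c) satisfies n·(r - P) = 0,
i.e. ax + by + cz = a·x₀ + b·y₀ + c·z₀.
d = (-2)·8 + 2·(-3) + (-4)·5
  = -16 - 6 - 20
  = -42
Equation: -2x + 2y - 4z = -42

-2x + 2y - 4z = -42


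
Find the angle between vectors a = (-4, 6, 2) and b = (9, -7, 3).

a·b = (-4)·9 + 6·(-7) + 2·3 = -36 - 42 + 6 = -72
|a| = √((-4)² + 6² + 2²) = √56 ≈ 7.483
|b| = √(9² + (-7)² + 3²) = √139 ≈ 11.79
cos θ = (a·b)/(|a||b|) = -72/(7.483·11.79) ≈ -0.8161
θ = arccos(-0.8161) ≈ 144.7°

144.7°


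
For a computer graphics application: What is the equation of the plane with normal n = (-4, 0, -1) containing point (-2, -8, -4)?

The plane through P with normal n = (a, b, c) satisfies n·(r - P) = 0,
i.e. ax + by + cz = a·x₀ + b·y₀ + c·z₀.
d = (-4)·(-2) + 0·(-8) + (-1)·(-4)
  = 8 + 0 + 4
  = 12
Equation: -4x - z = 12

-4x - z = 12


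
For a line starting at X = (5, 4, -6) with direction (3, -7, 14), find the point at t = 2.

P(t) = X + t·d
  = (5 + 3·2, 4 + (-7)·2, -6 + 14·2)
  = (5 + 6, 4 - 14, -6 + 28)
  = (11, -10, 22)

(11, -10, 22)


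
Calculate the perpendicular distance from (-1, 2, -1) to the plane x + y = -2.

distance = |a·x₀ + b·y₀ + c·z₀ - d| / √(a² + b² + c²)
  = |1·(-1) + 1·2 + 0·(-1) - (-2)| / √(1² + 1² + 0²)
  = |-1 + 2 + 0 + 2| / √(1 + 1 + 0)
  = |3| / √2
  = 3 / 1.414
  ≈ 2.121

2.121


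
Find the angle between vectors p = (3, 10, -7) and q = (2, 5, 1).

p·q = 3·2 + 10·5 + (-7)·1 = 6 + 50 - 7 = 49
|p| = √(3² + 10² + (-7)²) = √158 ≈ 12.57
|q| = √(2² + 5² + 1²) = √30 ≈ 5.477
cos θ = (p·q)/(|p||q|) = 49/(12.57·5.477) ≈ 0.7117
θ = arccos(0.7117) ≈ 44.63°

44.63°


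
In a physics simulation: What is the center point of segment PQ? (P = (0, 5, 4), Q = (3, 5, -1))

M = ((x₁+x₂)/2, (y₁+y₂)/2, (z₁+z₂)/2)
  = ((0 + 3)/2, (5 + 5)/2, (4 - 1)/2)
  = (3/2, 10/2, 3/2)
  = (1.5, 5, 1.5)

(1.5, 5, 1.5)


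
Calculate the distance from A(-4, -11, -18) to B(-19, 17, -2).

d = √[(x₂-x₁)² + (y₂-y₁)² + (z₂-z₁)²]
  = √[(-15)² + 28² + 16²]
  = √[225 + 784 + 256]
  = √1265
  ≈ 35.57

35.57


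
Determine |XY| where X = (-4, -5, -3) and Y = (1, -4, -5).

d = √[(x₂-x₁)² + (y₂-y₁)² + (z₂-z₁)²]
  = √[5² + 1² + (-2)²]
  = √[25 + 1 + 4]
  = √30
  ≈ 5.477

5.477


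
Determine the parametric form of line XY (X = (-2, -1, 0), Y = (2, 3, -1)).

Direction vector d = Y - X = (2 + 2, 3 + 1, -1 + 0) = (4, 4, -1)
Parametric form r = X + t·d:
x = -2 + 4t, y = -1 + 4t, z = 0 - t

x = -2 + 4t, y = -1 + 4t, z = 0 - t


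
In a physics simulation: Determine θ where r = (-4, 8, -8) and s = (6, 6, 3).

r·s = (-4)·6 + 8·6 + (-8)·3 = -24 + 48 - 24 = 0
|r| = √((-4)² + 8² + (-8)²) = √144 ≈ 12
|s| = √(6² + 6² + 3²) = √81 ≈ 9
cos θ = (r·s)/(|r||s|) = 0/(12·9) ≈ 0
θ = arccos(0) ≈ 90°

90°


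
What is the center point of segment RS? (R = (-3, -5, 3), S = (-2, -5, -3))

M = ((x₁+x₂)/2, (y₁+y₂)/2, (z₁+z₂)/2)
  = ((-3 - 2)/2, (-5 - 5)/2, (3 - 3)/2)
  = (-5/2, -10/2, 0/2)
  = (-2.5, -5, 0)

(-2.5, -5, 0)


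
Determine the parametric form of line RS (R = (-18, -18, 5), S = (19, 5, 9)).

Direction vector d = S - R = (19 + 18, 5 + 18, 9 - 5) = (37, 23, 4)
Parametric form r = R + t·d:
x = -18 + 37t, y = -18 + 23t, z = 5 + 4t

x = -18 + 37t, y = -18 + 23t, z = 5 + 4t


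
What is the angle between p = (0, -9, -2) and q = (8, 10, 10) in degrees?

p·q = 0·8 + (-9)·10 + (-2)·10 = 0 - 90 - 20 = -110
|p| = √(0² + (-9)² + (-2)²) = √85 ≈ 9.22
|q| = √(8² + 10² + 10²) = √264 ≈ 16.25
cos θ = (p·q)/(|p||q|) = -110/(9.22·16.25) ≈ -0.7343
θ = arccos(-0.7343) ≈ 137.2°

137.2°


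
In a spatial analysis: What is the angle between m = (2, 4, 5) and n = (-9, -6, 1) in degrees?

m·n = 2·(-9) + 4·(-6) + 5·1 = -18 - 24 + 5 = -37
|m| = √(2² + 4² + 5²) = √45 ≈ 6.708
|n| = √((-9)² + (-6)² + 1²) = √118 ≈ 10.86
cos θ = (m·n)/(|m||n|) = -37/(6.708·10.86) ≈ -0.5078
θ = arccos(-0.5078) ≈ 120.5°

120.5°


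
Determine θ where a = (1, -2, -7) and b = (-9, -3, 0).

a·b = 1·(-9) + (-2)·(-3) + (-7)·0 = -9 + 6 + 0 = -3
|a| = √(1² + (-2)² + (-7)²) = √54 ≈ 7.348
|b| = √((-9)² + (-3)² + 0²) = √90 ≈ 9.487
cos θ = (a·b)/(|a||b|) = -3/(7.348·9.487) ≈ -0.04303
θ = arccos(-0.04303) ≈ 92.47°

92.47°


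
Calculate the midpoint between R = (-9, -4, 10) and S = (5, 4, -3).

M = ((x₁+x₂)/2, (y₁+y₂)/2, (z₁+z₂)/2)
  = ((-9 + 5)/2, (-4 + 4)/2, (10 - 3)/2)
  = (-4/2, 0/2, 7/2)
  = (-2, 0, 3.5)

(-2, 0, 3.5)


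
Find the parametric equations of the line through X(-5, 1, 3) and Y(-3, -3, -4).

Direction vector d = Y - X = (-3 + 5, -3 - 1, -4 - 3) = (2, -4, -7)
Parametric form r = X + t·d:
x = -5 + 2t, y = 1 - 4t, z = 3 - 7t

x = -5 + 2t, y = 1 - 4t, z = 3 - 7t


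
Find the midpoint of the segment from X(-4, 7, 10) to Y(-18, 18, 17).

M = ((x₁+x₂)/2, (y₁+y₂)/2, (z₁+z₂)/2)
  = ((-4 - 18)/2, (7 + 18)/2, (10 + 17)/2)
  = (-22/2, 25/2, 27/2)
  = (-11, 12.5, 13.5)

(-11, 12.5, 13.5)


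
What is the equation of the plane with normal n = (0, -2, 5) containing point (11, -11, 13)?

The plane through P with normal n = (a, b, c) satisfies n·(r - P) = 0,
i.e. ax + by + cz = a·x₀ + b·y₀ + c·z₀.
d = 0·11 + (-2)·(-11) + 5·13
  = 0 + 22 + 65
  = 87
Equation: -2y + 5z = 87

-2y + 5z = 87


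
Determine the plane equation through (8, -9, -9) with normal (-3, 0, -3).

The plane through P with normal n = (a, b, c) satisfies n·(r - P) = 0,
i.e. ax + by + cz = a·x₀ + b·y₀ + c·z₀.
d = (-3)·8 + 0·(-9) + (-3)·(-9)
  = -24 + 0 + 27
  = 3
Equation: -3x - 3z = 3

-3x - 3z = 3


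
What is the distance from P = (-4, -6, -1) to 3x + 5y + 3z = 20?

distance = |a·x₀ + b·y₀ + c·z₀ - d| / √(a² + b² + c²)
  = |3·(-4) + 5·(-6) + 3·(-1) - 20| / √(3² + 5² + 3²)
  = |-12 - 30 - 3 - 20| / √(9 + 25 + 9)
  = |-65| / √43
  = 65 / 6.557
  ≈ 9.912

9.912


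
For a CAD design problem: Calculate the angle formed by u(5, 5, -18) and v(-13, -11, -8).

u·v = 5·(-13) + 5·(-11) + (-18)·(-8) = -65 - 55 + 144 = 24
|u| = √(5² + 5² + (-18)²) = √374 ≈ 19.34
|v| = √((-13)² + (-11)² + (-8)²) = √354 ≈ 18.81
cos θ = (u·v)/(|u||v|) = 24/(19.34·18.81) ≈ 0.06596
θ = arccos(0.06596) ≈ 86.22°

86.22°


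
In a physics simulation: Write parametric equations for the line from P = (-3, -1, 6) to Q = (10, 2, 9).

Direction vector d = Q - P = (10 + 3, 2 + 1, 9 - 6) = (13, 3, 3)
Parametric form r = P + t·d:
x = -3 + 13t, y = -1 + 3t, z = 6 + 3t

x = -3 + 13t, y = -1 + 3t, z = 6 + 3t


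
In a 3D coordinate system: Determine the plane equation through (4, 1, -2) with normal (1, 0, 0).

The plane through P with normal n = (a, b, c) satisfies n·(r - P) = 0,
i.e. ax + by + cz = a·x₀ + b·y₀ + c·z₀.
d = 1·4 + 0·1 + 0·(-2)
  = 4 + 0 + 0
  = 4
Equation: x = 4

x = 4


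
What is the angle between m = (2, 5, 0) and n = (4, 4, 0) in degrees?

m·n = 2·4 + 5·4 + 0·0 = 8 + 20 + 0 = 28
|m| = √(2² + 5² + 0²) = √29 ≈ 5.385
|n| = √(4² + 4² + 0²) = √32 ≈ 5.657
cos θ = (m·n)/(|m||n|) = 28/(5.385·5.657) ≈ 0.9191
θ = arccos(0.9191) ≈ 23.2°

23.2°


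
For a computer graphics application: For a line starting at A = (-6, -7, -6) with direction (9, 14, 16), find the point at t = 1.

P(t) = A + t·d
  = (-6 + 9·1, -7 + 14·1, -6 + 16·1)
  = (-6 + 9, -7 + 14, -6 + 16)
  = (3, 7, 10)

(3, 7, 10)


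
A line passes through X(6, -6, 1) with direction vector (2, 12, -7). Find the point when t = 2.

P(t) = X + t·d
  = (6 + 2·2, -6 + 12·2, 1 + (-7)·2)
  = (6 + 4, -6 + 24, 1 - 14)
  = (10, 18, -13)

(10, 18, -13)


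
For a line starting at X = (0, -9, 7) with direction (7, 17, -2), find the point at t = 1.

P(t) = X + t·d
  = (0 + 7·1, -9 + 17·1, 7 + (-2)·1)
  = (0 + 7, -9 + 17, 7 - 2)
  = (7, 8, 5)

(7, 8, 5)


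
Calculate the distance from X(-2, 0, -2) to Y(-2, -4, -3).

d = √[(x₂-x₁)² + (y₂-y₁)² + (z₂-z₁)²]
  = √[0² + (-4)² + (-1)²]
  = √[0 + 16 + 1]
  = √17
  ≈ 4.123

4.123


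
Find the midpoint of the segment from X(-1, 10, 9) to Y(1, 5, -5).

M = ((x₁+x₂)/2, (y₁+y₂)/2, (z₁+z₂)/2)
  = ((-1 + 1)/2, (10 + 5)/2, (9 - 5)/2)
  = (0/2, 15/2, 4/2)
  = (0, 7.5, 2)

(0, 7.5, 2)


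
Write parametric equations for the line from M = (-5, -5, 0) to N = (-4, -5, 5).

Direction vector d = N - M = (-4 + 5, -5 + 5, 5 + 0) = (1, 0, 5)
Parametric form r = M + t·d:
x = -5 + t, y = -5, z = 0 + 5t

x = -5 + t, y = -5, z = 0 + 5t


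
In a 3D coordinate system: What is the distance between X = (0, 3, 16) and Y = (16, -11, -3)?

d = √[(x₂-x₁)² + (y₂-y₁)² + (z₂-z₁)²]
  = √[16² + (-14)² + (-19)²]
  = √[256 + 196 + 361]
  = √813
  ≈ 28.51

28.51


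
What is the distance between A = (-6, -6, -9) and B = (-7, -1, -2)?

d = √[(x₂-x₁)² + (y₂-y₁)² + (z₂-z₁)²]
  = √[(-1)² + 5² + 7²]
  = √[1 + 25 + 49]
  = √75
  ≈ 8.66

8.66


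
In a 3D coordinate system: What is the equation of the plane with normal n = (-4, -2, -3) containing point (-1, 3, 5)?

The plane through P with normal n = (a, b, c) satisfies n·(r - P) = 0,
i.e. ax + by + cz = a·x₀ + b·y₀ + c·z₀.
d = (-4)·(-1) + (-2)·3 + (-3)·5
  = 4 - 6 - 15
  = -17
Equation: -4x - 2y - 3z = -17

-4x - 2y - 3z = -17


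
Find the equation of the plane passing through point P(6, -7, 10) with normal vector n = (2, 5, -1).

The plane through P with normal n = (a, b, c) satisfies n·(r - P) = 0,
i.e. ax + by + cz = a·x₀ + b·y₀ + c·z₀.
d = 2·6 + 5·(-7) + (-1)·10
  = 12 - 35 - 10
  = -33
Equation: 2x + 5y - z = -33

2x + 5y - z = -33


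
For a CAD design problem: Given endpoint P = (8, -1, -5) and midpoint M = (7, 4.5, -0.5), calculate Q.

Q = 2M - P
  = (2·7 - 8, 2·4.5 - (-1), 2·(-0.5) - (-5))
  = (14 - 8, 9 + 1, -1 + 5)
  = (6, 10, 4)

(6, 10, 4)


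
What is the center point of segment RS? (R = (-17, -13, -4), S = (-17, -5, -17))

M = ((x₁+x₂)/2, (y₁+y₂)/2, (z₁+z₂)/2)
  = ((-17 - 17)/2, (-13 - 5)/2, (-4 - 17)/2)
  = (-34/2, -18/2, -21/2)
  = (-17, -9, -10.5)

(-17, -9, -10.5)


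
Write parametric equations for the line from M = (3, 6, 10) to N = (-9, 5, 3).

Direction vector d = N - M = (-9 - 3, 5 - 6, 3 - 10) = (-12, -1, -7)
Parametric form r = M + t·d:
x = 3 - 12t, y = 6 - t, z = 10 - 7t

x = 3 - 12t, y = 6 - t, z = 10 - 7t


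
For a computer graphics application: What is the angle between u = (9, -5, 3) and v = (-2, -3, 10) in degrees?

u·v = 9·(-2) + (-5)·(-3) + 3·10 = -18 + 15 + 30 = 27
|u| = √(9² + (-5)² + 3²) = √115 ≈ 10.72
|v| = √((-2)² + (-3)² + 10²) = √113 ≈ 10.63
cos θ = (u·v)/(|u||v|) = 27/(10.72·10.63) ≈ 0.2369
θ = arccos(0.2369) ≈ 76.3°

76.3°


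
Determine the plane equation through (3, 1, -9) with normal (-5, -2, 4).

The plane through P with normal n = (a, b, c) satisfies n·(r - P) = 0,
i.e. ax + by + cz = a·x₀ + b·y₀ + c·z₀.
d = (-5)·3 + (-2)·1 + 4·(-9)
  = -15 - 2 - 36
  = -53
Equation: -5x - 2y + 4z = -53

-5x - 2y + 4z = -53


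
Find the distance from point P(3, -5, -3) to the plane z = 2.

distance = |a·x₀ + b·y₀ + c·z₀ - d| / √(a² + b² + c²)
  = |0·3 + 0·(-5) + 1·(-3) - 2| / √(0² + 0² + 1²)
  = |0 + 0 - 3 - 2| / √(0 + 0 + 1)
  = |-5| / √1
  = 5 / 1
  ≈ 5

5


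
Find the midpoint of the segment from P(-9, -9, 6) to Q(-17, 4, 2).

M = ((x₁+x₂)/2, (y₁+y₂)/2, (z₁+z₂)/2)
  = ((-9 - 17)/2, (-9 + 4)/2, (6 + 2)/2)
  = (-26/2, -5/2, 8/2)
  = (-13, -2.5, 4)

(-13, -2.5, 4)


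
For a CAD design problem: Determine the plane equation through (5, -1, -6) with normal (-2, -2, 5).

The plane through P with normal n = (a, b, c) satisfies n·(r - P) = 0,
i.e. ax + by + cz = a·x₀ + b·y₀ + c·z₀.
d = (-2)·5 + (-2)·(-1) + 5·(-6)
  = -10 + 2 - 30
  = -38
Equation: -2x - 2y + 5z = -38

-2x - 2y + 5z = -38


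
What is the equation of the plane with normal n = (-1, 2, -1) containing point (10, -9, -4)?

The plane through P with normal n = (a, b, c) satisfies n·(r - P) = 0,
i.e. ax + by + cz = a·x₀ + b·y₀ + c·z₀.
d = (-1)·10 + 2·(-9) + (-1)·(-4)
  = -10 - 18 + 4
  = -24
Equation: -x + 2y - z = -24

-x + 2y - z = -24


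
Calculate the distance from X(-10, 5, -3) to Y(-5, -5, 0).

d = √[(x₂-x₁)² + (y₂-y₁)² + (z₂-z₁)²]
  = √[5² + (-10)² + 3²]
  = √[25 + 100 + 9]
  = √134
  ≈ 11.58

11.58


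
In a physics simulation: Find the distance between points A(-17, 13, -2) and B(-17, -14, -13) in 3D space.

d = √[(x₂-x₁)² + (y₂-y₁)² + (z₂-z₁)²]
  = √[0² + (-27)² + (-11)²]
  = √[0 + 729 + 121]
  = √850
  ≈ 29.15

29.15


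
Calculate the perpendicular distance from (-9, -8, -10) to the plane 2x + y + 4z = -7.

distance = |a·x₀ + b·y₀ + c·z₀ - d| / √(a² + b² + c²)
  = |2·(-9) + 1·(-8) + 4·(-10) - (-7)| / √(2² + 1² + 4²)
  = |-18 - 8 - 40 + 7| / √(4 + 1 + 16)
  = |-59| / √21
  = 59 / 4.583
  ≈ 12.87

12.87


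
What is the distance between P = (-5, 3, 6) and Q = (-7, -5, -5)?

d = √[(x₂-x₁)² + (y₂-y₁)² + (z₂-z₁)²]
  = √[(-2)² + (-8)² + (-11)²]
  = √[4 + 64 + 121]
  = √189
  ≈ 13.75

13.75


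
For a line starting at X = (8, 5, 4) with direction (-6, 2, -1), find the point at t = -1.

P(t) = X + t·d
  = (8 + (-6)·(-1), 5 + 2·(-1), 4 + (-1)·(-1))
  = (8 + 6, 5 - 2, 4 + 1)
  = (14, 3, 5)

(14, 3, 5)


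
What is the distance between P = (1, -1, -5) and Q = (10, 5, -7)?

d = √[(x₂-x₁)² + (y₂-y₁)² + (z₂-z₁)²]
  = √[9² + 6² + (-2)²]
  = √[81 + 36 + 4]
  = √121
  ≈ 11

11


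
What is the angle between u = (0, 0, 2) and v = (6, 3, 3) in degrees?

u·v = 0·6 + 0·3 + 2·3 = 0 + 0 + 6 = 6
|u| = √(0² + 0² + 2²) = √4 ≈ 2
|v| = √(6² + 3² + 3²) = √54 ≈ 7.348
cos θ = (u·v)/(|u||v|) = 6/(2·7.348) ≈ 0.4082
θ = arccos(0.4082) ≈ 65.91°

65.91°


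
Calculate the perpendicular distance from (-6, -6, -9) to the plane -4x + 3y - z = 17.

distance = |a·x₀ + b·y₀ + c·z₀ - d| / √(a² + b² + c²)
  = |(-4)·(-6) + 3·(-6) + (-1)·(-9) - 17| / √((-4)² + 3² + (-1)²)
  = |24 - 18 + 9 - 17| / √(16 + 9 + 1)
  = |-2| / √26
  = 2 / 5.099
  ≈ 0.3922

0.3922


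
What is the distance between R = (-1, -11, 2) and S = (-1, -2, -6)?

d = √[(x₂-x₁)² + (y₂-y₁)² + (z₂-z₁)²]
  = √[0² + 9² + (-8)²]
  = √[0 + 81 + 64]
  = √145
  ≈ 12.04

12.04


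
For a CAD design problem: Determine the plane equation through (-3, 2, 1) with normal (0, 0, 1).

The plane through P with normal n = (a, b, c) satisfies n·(r - P) = 0,
i.e. ax + by + cz = a·x₀ + b·y₀ + c·z₀.
d = 0·(-3) + 0·2 + 1·1
  = 0 + 0 + 1
  = 1
Equation: z = 1

z = 1


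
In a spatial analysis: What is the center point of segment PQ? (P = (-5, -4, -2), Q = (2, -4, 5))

M = ((x₁+x₂)/2, (y₁+y₂)/2, (z₁+z₂)/2)
  = ((-5 + 2)/2, (-4 - 4)/2, (-2 + 5)/2)
  = (-3/2, -8/2, 3/2)
  = (-1.5, -4, 1.5)

(-1.5, -4, 1.5)


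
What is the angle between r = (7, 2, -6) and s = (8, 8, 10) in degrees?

r·s = 7·8 + 2·8 + (-6)·10 = 56 + 16 - 60 = 12
|r| = √(7² + 2² + (-6)²) = √89 ≈ 9.434
|s| = √(8² + 8² + 10²) = √228 ≈ 15.1
cos θ = (r·s)/(|r||s|) = 12/(9.434·15.1) ≈ 0.08424
θ = arccos(0.08424) ≈ 85.17°

85.17°


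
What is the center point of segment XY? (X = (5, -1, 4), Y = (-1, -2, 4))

M = ((x₁+x₂)/2, (y₁+y₂)/2, (z₁+z₂)/2)
  = ((5 - 1)/2, (-1 - 2)/2, (4 + 4)/2)
  = (4/2, -3/2, 8/2)
  = (2, -1.5, 4)

(2, -1.5, 4)


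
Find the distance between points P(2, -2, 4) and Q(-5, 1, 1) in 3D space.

d = √[(x₂-x₁)² + (y₂-y₁)² + (z₂-z₁)²]
  = √[(-7)² + 3² + (-3)²]
  = √[49 + 9 + 9]
  = √67
  ≈ 8.185

8.185


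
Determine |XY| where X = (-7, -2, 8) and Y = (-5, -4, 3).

d = √[(x₂-x₁)² + (y₂-y₁)² + (z₂-z₁)²]
  = √[2² + (-2)² + (-5)²]
  = √[4 + 4 + 25]
  = √33
  ≈ 5.745

5.745


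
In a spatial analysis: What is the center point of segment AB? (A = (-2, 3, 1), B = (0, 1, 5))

M = ((x₁+x₂)/2, (y₁+y₂)/2, (z₁+z₂)/2)
  = ((-2 + 0)/2, (3 + 1)/2, (1 + 5)/2)
  = (-2/2, 4/2, 6/2)
  = (-1, 2, 3)

(-1, 2, 3)


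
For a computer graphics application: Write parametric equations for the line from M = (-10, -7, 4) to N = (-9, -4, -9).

Direction vector d = N - M = (-9 + 10, -4 + 7, -9 - 4) = (1, 3, -13)
Parametric form r = M + t·d:
x = -10 + t, y = -7 + 3t, z = 4 - 13t

x = -10 + t, y = -7 + 3t, z = 4 - 13t


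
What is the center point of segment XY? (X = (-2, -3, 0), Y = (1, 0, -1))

M = ((x₁+x₂)/2, (y₁+y₂)/2, (z₁+z₂)/2)
  = ((-2 + 1)/2, (-3 + 0)/2, (0 - 1)/2)
  = (-1/2, -3/2, -1/2)
  = (-0.5, -1.5, -0.5)

(-0.5, -1.5, -0.5)


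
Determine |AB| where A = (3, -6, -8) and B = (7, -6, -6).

d = √[(x₂-x₁)² + (y₂-y₁)² + (z₂-z₁)²]
  = √[4² + 0² + 2²]
  = √[16 + 0 + 4]
  = √20
  ≈ 4.472

4.472


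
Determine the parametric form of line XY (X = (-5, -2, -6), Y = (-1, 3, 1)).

Direction vector d = Y - X = (-1 + 5, 3 + 2, 1 + 6) = (4, 5, 7)
Parametric form r = X + t·d:
x = -5 + 4t, y = -2 + 5t, z = -6 + 7t

x = -5 + 4t, y = -2 + 5t, z = -6 + 7t


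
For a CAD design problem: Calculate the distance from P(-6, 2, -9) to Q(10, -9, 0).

d = √[(x₂-x₁)² + (y₂-y₁)² + (z₂-z₁)²]
  = √[16² + (-11)² + 9²]
  = √[256 + 121 + 81]
  = √458
  ≈ 21.4

21.4


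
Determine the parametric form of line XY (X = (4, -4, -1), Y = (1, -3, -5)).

Direction vector d = Y - X = (1 - 4, -3 + 4, -5 + 1) = (-3, 1, -4)
Parametric form r = X + t·d:
x = 4 - 3t, y = -4 + t, z = -1 - 4t

x = 4 - 3t, y = -4 + t, z = -1 - 4t


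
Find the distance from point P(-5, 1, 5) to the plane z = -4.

distance = |a·x₀ + b·y₀ + c·z₀ - d| / √(a² + b² + c²)
  = |0·(-5) + 0·1 + 1·5 - (-4)| / √(0² + 0² + 1²)
  = |0 + 0 + 5 + 4| / √(0 + 0 + 1)
  = |9| / √1
  = 9 / 1
  ≈ 9

9
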